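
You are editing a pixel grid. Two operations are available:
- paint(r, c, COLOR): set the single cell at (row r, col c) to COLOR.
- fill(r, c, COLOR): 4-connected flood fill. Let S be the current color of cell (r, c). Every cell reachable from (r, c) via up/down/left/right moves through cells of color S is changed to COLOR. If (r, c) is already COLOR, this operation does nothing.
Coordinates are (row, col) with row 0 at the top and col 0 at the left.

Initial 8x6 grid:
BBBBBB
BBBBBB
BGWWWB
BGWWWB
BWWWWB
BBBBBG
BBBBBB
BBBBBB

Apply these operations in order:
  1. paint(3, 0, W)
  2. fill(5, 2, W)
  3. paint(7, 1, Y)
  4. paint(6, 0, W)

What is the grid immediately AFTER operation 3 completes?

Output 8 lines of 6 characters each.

After op 1 paint(3,0,W):
BBBBBB
BBBBBB
BGWWWB
WGWWWB
BWWWWB
BBBBBG
BBBBBB
BBBBBB
After op 2 fill(5,2,W) [18 cells changed]:
BBBBBB
BBBBBB
BGWWWB
WGWWWB
WWWWWB
WWWWWG
WWWWWW
WWWWWW
After op 3 paint(7,1,Y):
BBBBBB
BBBBBB
BGWWWB
WGWWWB
WWWWWB
WWWWWG
WWWWWW
WYWWWW

Answer: BBBBBB
BBBBBB
BGWWWB
WGWWWB
WWWWWB
WWWWWG
WWWWWW
WYWWWW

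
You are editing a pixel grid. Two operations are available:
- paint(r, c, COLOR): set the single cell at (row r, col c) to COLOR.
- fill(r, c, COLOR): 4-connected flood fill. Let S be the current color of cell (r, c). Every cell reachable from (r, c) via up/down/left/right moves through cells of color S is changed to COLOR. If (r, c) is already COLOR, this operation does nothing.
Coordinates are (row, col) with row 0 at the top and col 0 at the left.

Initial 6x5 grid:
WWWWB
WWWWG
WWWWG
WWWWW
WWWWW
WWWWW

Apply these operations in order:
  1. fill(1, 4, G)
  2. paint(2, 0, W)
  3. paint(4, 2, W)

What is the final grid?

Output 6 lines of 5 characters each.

Answer: WWWWB
WWWWG
WWWWG
WWWWW
WWWWW
WWWWW

Derivation:
After op 1 fill(1,4,G) [0 cells changed]:
WWWWB
WWWWG
WWWWG
WWWWW
WWWWW
WWWWW
After op 2 paint(2,0,W):
WWWWB
WWWWG
WWWWG
WWWWW
WWWWW
WWWWW
After op 3 paint(4,2,W):
WWWWB
WWWWG
WWWWG
WWWWW
WWWWW
WWWWW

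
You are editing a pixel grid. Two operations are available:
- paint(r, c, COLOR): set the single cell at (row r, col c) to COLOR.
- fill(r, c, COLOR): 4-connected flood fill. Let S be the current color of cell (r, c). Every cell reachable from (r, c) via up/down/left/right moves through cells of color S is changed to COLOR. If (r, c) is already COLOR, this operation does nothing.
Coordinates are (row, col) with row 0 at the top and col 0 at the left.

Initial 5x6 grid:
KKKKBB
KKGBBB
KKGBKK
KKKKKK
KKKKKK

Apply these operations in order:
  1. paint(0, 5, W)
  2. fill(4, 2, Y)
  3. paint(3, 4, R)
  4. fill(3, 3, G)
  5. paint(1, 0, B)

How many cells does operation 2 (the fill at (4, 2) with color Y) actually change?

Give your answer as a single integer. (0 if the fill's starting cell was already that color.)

Answer: 22

Derivation:
After op 1 paint(0,5,W):
KKKKBW
KKGBBB
KKGBKK
KKKKKK
KKKKKK
After op 2 fill(4,2,Y) [22 cells changed]:
YYYYBW
YYGBBB
YYGBYY
YYYYYY
YYYYYY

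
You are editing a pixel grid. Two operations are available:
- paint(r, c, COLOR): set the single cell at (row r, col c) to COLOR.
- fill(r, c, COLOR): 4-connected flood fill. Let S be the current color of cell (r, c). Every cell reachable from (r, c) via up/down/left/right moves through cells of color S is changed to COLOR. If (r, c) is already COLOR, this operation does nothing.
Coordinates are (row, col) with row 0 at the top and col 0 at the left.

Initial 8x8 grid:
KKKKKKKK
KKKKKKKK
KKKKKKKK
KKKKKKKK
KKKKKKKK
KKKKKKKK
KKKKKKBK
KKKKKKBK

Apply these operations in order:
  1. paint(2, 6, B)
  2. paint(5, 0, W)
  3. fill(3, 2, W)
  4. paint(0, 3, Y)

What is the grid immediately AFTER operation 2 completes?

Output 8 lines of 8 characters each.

Answer: KKKKKKKK
KKKKKKKK
KKKKKKBK
KKKKKKKK
KKKKKKKK
WKKKKKKK
KKKKKKBK
KKKKKKBK

Derivation:
After op 1 paint(2,6,B):
KKKKKKKK
KKKKKKKK
KKKKKKBK
KKKKKKKK
KKKKKKKK
KKKKKKKK
KKKKKKBK
KKKKKKBK
After op 2 paint(5,0,W):
KKKKKKKK
KKKKKKKK
KKKKKKBK
KKKKKKKK
KKKKKKKK
WKKKKKKK
KKKKKKBK
KKKKKKBK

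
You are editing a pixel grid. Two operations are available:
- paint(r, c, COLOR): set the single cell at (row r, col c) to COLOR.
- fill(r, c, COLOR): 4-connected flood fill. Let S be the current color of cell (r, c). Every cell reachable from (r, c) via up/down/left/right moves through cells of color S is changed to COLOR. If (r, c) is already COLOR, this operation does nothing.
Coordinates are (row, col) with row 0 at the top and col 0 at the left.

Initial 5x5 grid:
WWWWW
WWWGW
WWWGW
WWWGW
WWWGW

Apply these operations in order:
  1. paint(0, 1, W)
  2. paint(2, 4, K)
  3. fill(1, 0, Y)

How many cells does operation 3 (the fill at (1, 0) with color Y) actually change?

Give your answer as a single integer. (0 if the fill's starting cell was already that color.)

Answer: 18

Derivation:
After op 1 paint(0,1,W):
WWWWW
WWWGW
WWWGW
WWWGW
WWWGW
After op 2 paint(2,4,K):
WWWWW
WWWGW
WWWGK
WWWGW
WWWGW
After op 3 fill(1,0,Y) [18 cells changed]:
YYYYY
YYYGY
YYYGK
YYYGW
YYYGW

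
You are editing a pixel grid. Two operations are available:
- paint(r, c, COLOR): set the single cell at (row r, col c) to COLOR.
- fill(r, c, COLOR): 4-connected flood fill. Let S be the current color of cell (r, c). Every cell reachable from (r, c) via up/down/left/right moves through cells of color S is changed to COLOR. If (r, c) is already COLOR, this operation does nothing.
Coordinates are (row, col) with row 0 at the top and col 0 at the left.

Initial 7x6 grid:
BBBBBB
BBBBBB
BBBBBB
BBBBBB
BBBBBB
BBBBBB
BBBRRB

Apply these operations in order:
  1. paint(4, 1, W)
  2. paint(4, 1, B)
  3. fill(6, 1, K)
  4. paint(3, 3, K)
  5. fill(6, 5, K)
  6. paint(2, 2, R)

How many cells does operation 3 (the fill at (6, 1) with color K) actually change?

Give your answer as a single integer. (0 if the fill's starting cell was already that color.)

Answer: 40

Derivation:
After op 1 paint(4,1,W):
BBBBBB
BBBBBB
BBBBBB
BBBBBB
BWBBBB
BBBBBB
BBBRRB
After op 2 paint(4,1,B):
BBBBBB
BBBBBB
BBBBBB
BBBBBB
BBBBBB
BBBBBB
BBBRRB
After op 3 fill(6,1,K) [40 cells changed]:
KKKKKK
KKKKKK
KKKKKK
KKKKKK
KKKKKK
KKKKKK
KKKRRK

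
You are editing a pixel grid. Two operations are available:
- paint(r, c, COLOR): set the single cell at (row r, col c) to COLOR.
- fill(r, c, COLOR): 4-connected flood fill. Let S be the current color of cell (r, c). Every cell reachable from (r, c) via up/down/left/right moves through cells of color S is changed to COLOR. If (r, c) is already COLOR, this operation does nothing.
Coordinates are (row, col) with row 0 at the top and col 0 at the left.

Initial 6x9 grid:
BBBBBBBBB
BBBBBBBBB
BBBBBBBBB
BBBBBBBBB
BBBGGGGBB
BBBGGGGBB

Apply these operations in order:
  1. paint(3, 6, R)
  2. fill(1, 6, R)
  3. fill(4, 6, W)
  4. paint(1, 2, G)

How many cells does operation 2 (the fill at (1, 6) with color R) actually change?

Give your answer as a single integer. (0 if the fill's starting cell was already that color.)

Answer: 45

Derivation:
After op 1 paint(3,6,R):
BBBBBBBBB
BBBBBBBBB
BBBBBBBBB
BBBBBBRBB
BBBGGGGBB
BBBGGGGBB
After op 2 fill(1,6,R) [45 cells changed]:
RRRRRRRRR
RRRRRRRRR
RRRRRRRRR
RRRRRRRRR
RRRGGGGRR
RRRGGGGRR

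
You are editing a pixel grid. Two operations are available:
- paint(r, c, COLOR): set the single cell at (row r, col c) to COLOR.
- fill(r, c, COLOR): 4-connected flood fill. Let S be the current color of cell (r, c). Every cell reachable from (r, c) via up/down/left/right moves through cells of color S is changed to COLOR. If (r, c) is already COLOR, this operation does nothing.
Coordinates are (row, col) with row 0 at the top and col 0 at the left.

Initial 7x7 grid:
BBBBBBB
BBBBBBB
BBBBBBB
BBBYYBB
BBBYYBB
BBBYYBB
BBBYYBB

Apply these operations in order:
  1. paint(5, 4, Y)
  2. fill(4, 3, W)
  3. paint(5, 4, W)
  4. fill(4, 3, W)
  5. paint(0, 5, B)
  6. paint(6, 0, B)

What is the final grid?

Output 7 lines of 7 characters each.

After op 1 paint(5,4,Y):
BBBBBBB
BBBBBBB
BBBBBBB
BBBYYBB
BBBYYBB
BBBYYBB
BBBYYBB
After op 2 fill(4,3,W) [8 cells changed]:
BBBBBBB
BBBBBBB
BBBBBBB
BBBWWBB
BBBWWBB
BBBWWBB
BBBWWBB
After op 3 paint(5,4,W):
BBBBBBB
BBBBBBB
BBBBBBB
BBBWWBB
BBBWWBB
BBBWWBB
BBBWWBB
After op 4 fill(4,3,W) [0 cells changed]:
BBBBBBB
BBBBBBB
BBBBBBB
BBBWWBB
BBBWWBB
BBBWWBB
BBBWWBB
After op 5 paint(0,5,B):
BBBBBBB
BBBBBBB
BBBBBBB
BBBWWBB
BBBWWBB
BBBWWBB
BBBWWBB
After op 6 paint(6,0,B):
BBBBBBB
BBBBBBB
BBBBBBB
BBBWWBB
BBBWWBB
BBBWWBB
BBBWWBB

Answer: BBBBBBB
BBBBBBB
BBBBBBB
BBBWWBB
BBBWWBB
BBBWWBB
BBBWWBB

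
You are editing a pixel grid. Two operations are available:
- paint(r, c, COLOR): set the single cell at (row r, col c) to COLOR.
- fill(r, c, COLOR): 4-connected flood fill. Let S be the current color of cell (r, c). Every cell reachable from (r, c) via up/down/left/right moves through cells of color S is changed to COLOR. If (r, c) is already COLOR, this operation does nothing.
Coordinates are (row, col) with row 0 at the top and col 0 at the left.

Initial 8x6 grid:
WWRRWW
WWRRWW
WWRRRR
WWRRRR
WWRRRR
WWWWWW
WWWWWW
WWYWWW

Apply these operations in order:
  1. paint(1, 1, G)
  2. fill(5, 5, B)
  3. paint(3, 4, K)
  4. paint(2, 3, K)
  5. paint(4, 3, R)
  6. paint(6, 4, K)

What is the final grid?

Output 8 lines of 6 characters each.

Answer: BBRRWW
BGRRWW
BBRKRR
BBRRKR
BBRRRR
BBBBBB
BBBBKB
BBYBBB

Derivation:
After op 1 paint(1,1,G):
WWRRWW
WGRRWW
WWRRRR
WWRRRR
WWRRRR
WWWWWW
WWWWWW
WWYWWW
After op 2 fill(5,5,B) [26 cells changed]:
BBRRWW
BGRRWW
BBRRRR
BBRRRR
BBRRRR
BBBBBB
BBBBBB
BBYBBB
After op 3 paint(3,4,K):
BBRRWW
BGRRWW
BBRRRR
BBRRKR
BBRRRR
BBBBBB
BBBBBB
BBYBBB
After op 4 paint(2,3,K):
BBRRWW
BGRRWW
BBRKRR
BBRRKR
BBRRRR
BBBBBB
BBBBBB
BBYBBB
After op 5 paint(4,3,R):
BBRRWW
BGRRWW
BBRKRR
BBRRKR
BBRRRR
BBBBBB
BBBBBB
BBYBBB
After op 6 paint(6,4,K):
BBRRWW
BGRRWW
BBRKRR
BBRRKR
BBRRRR
BBBBBB
BBBBKB
BBYBBB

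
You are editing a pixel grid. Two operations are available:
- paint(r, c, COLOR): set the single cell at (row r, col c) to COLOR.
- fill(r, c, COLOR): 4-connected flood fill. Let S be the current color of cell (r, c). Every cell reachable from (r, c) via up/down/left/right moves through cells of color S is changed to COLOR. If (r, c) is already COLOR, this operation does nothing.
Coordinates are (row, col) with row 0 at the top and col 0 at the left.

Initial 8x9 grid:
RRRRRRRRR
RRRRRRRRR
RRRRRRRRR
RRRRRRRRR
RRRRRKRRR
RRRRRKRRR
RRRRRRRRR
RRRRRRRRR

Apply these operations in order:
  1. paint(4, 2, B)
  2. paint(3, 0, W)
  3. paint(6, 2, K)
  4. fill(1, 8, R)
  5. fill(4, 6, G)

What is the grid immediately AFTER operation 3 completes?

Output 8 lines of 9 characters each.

After op 1 paint(4,2,B):
RRRRRRRRR
RRRRRRRRR
RRRRRRRRR
RRRRRRRRR
RRBRRKRRR
RRRRRKRRR
RRRRRRRRR
RRRRRRRRR
After op 2 paint(3,0,W):
RRRRRRRRR
RRRRRRRRR
RRRRRRRRR
WRRRRRRRR
RRBRRKRRR
RRRRRKRRR
RRRRRRRRR
RRRRRRRRR
After op 3 paint(6,2,K):
RRRRRRRRR
RRRRRRRRR
RRRRRRRRR
WRRRRRRRR
RRBRRKRRR
RRRRRKRRR
RRKRRRRRR
RRRRRRRRR

Answer: RRRRRRRRR
RRRRRRRRR
RRRRRRRRR
WRRRRRRRR
RRBRRKRRR
RRRRRKRRR
RRKRRRRRR
RRRRRRRRR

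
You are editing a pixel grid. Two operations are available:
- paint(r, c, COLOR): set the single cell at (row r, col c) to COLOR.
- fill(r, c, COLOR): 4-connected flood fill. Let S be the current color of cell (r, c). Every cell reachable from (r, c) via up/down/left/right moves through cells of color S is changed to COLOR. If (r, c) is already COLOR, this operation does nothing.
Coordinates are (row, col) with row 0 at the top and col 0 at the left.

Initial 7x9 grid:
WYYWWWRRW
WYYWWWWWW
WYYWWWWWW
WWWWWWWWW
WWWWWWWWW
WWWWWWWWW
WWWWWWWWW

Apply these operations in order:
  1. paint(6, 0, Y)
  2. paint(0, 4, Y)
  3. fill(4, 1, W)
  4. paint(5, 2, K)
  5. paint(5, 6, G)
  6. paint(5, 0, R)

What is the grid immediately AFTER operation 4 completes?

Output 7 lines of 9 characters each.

After op 1 paint(6,0,Y):
WYYWWWRRW
WYYWWWWWW
WYYWWWWWW
WWWWWWWWW
WWWWWWWWW
WWWWWWWWW
YWWWWWWWW
After op 2 paint(0,4,Y):
WYYWYWRRW
WYYWWWWWW
WYYWWWWWW
WWWWWWWWW
WWWWWWWWW
WWWWWWWWW
YWWWWWWWW
After op 3 fill(4,1,W) [0 cells changed]:
WYYWYWRRW
WYYWWWWWW
WYYWWWWWW
WWWWWWWWW
WWWWWWWWW
WWWWWWWWW
YWWWWWWWW
After op 4 paint(5,2,K):
WYYWYWRRW
WYYWWWWWW
WYYWWWWWW
WWWWWWWWW
WWWWWWWWW
WWKWWWWWW
YWWWWWWWW

Answer: WYYWYWRRW
WYYWWWWWW
WYYWWWWWW
WWWWWWWWW
WWWWWWWWW
WWKWWWWWW
YWWWWWWWW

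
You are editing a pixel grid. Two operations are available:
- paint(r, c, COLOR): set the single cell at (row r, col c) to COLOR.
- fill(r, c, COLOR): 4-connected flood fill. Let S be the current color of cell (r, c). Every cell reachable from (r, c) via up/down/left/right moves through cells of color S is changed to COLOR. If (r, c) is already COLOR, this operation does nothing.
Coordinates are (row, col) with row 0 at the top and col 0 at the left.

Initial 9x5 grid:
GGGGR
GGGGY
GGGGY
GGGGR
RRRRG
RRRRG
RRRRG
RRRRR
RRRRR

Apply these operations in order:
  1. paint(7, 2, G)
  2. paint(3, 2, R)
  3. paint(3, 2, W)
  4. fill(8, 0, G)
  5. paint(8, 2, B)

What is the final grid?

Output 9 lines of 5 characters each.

After op 1 paint(7,2,G):
GGGGR
GGGGY
GGGGY
GGGGR
RRRRG
RRRRG
RRRRG
RRGRR
RRRRR
After op 2 paint(3,2,R):
GGGGR
GGGGY
GGGGY
GGRGR
RRRRG
RRRRG
RRRRG
RRGRR
RRRRR
After op 3 paint(3,2,W):
GGGGR
GGGGY
GGGGY
GGWGR
RRRRG
RRRRG
RRRRG
RRGRR
RRRRR
After op 4 fill(8,0,G) [21 cells changed]:
GGGGR
GGGGY
GGGGY
GGWGR
GGGGG
GGGGG
GGGGG
GGGGG
GGGGG
After op 5 paint(8,2,B):
GGGGR
GGGGY
GGGGY
GGWGR
GGGGG
GGGGG
GGGGG
GGGGG
GGBGG

Answer: GGGGR
GGGGY
GGGGY
GGWGR
GGGGG
GGGGG
GGGGG
GGGGG
GGBGG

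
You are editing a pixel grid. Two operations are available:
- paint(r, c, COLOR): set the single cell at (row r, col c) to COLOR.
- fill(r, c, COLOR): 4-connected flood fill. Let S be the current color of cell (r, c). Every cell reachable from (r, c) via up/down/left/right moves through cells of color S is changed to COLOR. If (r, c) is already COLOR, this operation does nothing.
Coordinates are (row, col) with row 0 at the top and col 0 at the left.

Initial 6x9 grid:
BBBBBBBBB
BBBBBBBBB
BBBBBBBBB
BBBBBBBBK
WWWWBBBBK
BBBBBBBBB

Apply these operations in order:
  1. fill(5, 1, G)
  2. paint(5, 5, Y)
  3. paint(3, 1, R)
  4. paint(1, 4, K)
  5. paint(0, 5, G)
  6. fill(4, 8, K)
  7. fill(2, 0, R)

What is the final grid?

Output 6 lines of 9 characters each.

Answer: RRRRRRRRR
RRRRKRRRR
RRRRRRRRR
RRRRRRRRK
WWWWRRRRK
RRRRRYRRR

Derivation:
After op 1 fill(5,1,G) [48 cells changed]:
GGGGGGGGG
GGGGGGGGG
GGGGGGGGG
GGGGGGGGK
WWWWGGGGK
GGGGGGGGG
After op 2 paint(5,5,Y):
GGGGGGGGG
GGGGGGGGG
GGGGGGGGG
GGGGGGGGK
WWWWGGGGK
GGGGGYGGG
After op 3 paint(3,1,R):
GGGGGGGGG
GGGGGGGGG
GGGGGGGGG
GRGGGGGGK
WWWWGGGGK
GGGGGYGGG
After op 4 paint(1,4,K):
GGGGGGGGG
GGGGKGGGG
GGGGGGGGG
GRGGGGGGK
WWWWGGGGK
GGGGGYGGG
After op 5 paint(0,5,G):
GGGGGGGGG
GGGGKGGGG
GGGGGGGGG
GRGGGGGGK
WWWWGGGGK
GGGGGYGGG
After op 6 fill(4,8,K) [0 cells changed]:
GGGGGGGGG
GGGGKGGGG
GGGGGGGGG
GRGGGGGGK
WWWWGGGGK
GGGGGYGGG
After op 7 fill(2,0,R) [45 cells changed]:
RRRRRRRRR
RRRRKRRRR
RRRRRRRRR
RRRRRRRRK
WWWWRRRRK
RRRRRYRRR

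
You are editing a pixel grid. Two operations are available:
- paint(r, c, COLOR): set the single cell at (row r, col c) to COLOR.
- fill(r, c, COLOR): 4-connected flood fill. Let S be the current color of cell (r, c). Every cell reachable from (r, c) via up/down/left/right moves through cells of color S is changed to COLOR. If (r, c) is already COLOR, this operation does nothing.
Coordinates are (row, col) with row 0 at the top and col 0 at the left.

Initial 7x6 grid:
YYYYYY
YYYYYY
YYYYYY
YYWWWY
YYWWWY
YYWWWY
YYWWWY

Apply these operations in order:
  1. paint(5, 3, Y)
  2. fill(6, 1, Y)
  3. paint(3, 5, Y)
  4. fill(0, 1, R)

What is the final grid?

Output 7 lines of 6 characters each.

Answer: RRRRRR
RRRRRR
RRRRRR
RRWWWR
RRWWWR
RRWYWR
RRWWWR

Derivation:
After op 1 paint(5,3,Y):
YYYYYY
YYYYYY
YYYYYY
YYWWWY
YYWWWY
YYWYWY
YYWWWY
After op 2 fill(6,1,Y) [0 cells changed]:
YYYYYY
YYYYYY
YYYYYY
YYWWWY
YYWWWY
YYWYWY
YYWWWY
After op 3 paint(3,5,Y):
YYYYYY
YYYYYY
YYYYYY
YYWWWY
YYWWWY
YYWYWY
YYWWWY
After op 4 fill(0,1,R) [30 cells changed]:
RRRRRR
RRRRRR
RRRRRR
RRWWWR
RRWWWR
RRWYWR
RRWWWR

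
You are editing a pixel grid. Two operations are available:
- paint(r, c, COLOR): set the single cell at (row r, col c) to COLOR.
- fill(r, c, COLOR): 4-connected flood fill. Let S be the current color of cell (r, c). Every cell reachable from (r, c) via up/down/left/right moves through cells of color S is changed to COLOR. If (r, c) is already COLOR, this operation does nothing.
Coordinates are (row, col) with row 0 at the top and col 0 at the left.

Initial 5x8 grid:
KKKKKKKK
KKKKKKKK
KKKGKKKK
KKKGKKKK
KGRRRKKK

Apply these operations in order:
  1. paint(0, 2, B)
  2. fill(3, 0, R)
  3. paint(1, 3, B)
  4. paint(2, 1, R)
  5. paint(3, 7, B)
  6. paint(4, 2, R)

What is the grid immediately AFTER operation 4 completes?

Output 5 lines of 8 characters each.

After op 1 paint(0,2,B):
KKBKKKKK
KKKKKKKK
KKKGKKKK
KKKGKKKK
KGRRRKKK
After op 2 fill(3,0,R) [33 cells changed]:
RRBRRRRR
RRRRRRRR
RRRGRRRR
RRRGRRRR
RGRRRRRR
After op 3 paint(1,3,B):
RRBRRRRR
RRRBRRRR
RRRGRRRR
RRRGRRRR
RGRRRRRR
After op 4 paint(2,1,R):
RRBRRRRR
RRRBRRRR
RRRGRRRR
RRRGRRRR
RGRRRRRR

Answer: RRBRRRRR
RRRBRRRR
RRRGRRRR
RRRGRRRR
RGRRRRRR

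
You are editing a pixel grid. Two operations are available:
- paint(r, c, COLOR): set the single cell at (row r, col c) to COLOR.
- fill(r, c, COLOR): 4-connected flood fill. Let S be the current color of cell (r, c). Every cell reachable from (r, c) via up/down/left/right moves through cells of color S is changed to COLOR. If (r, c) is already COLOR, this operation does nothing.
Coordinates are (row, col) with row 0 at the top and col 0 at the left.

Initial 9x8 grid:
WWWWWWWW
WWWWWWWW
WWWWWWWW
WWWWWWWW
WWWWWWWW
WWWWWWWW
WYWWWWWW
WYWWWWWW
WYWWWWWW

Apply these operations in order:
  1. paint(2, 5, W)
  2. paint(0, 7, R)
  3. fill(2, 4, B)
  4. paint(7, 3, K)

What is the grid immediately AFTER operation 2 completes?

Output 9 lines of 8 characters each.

After op 1 paint(2,5,W):
WWWWWWWW
WWWWWWWW
WWWWWWWW
WWWWWWWW
WWWWWWWW
WWWWWWWW
WYWWWWWW
WYWWWWWW
WYWWWWWW
After op 2 paint(0,7,R):
WWWWWWWR
WWWWWWWW
WWWWWWWW
WWWWWWWW
WWWWWWWW
WWWWWWWW
WYWWWWWW
WYWWWWWW
WYWWWWWW

Answer: WWWWWWWR
WWWWWWWW
WWWWWWWW
WWWWWWWW
WWWWWWWW
WWWWWWWW
WYWWWWWW
WYWWWWWW
WYWWWWWW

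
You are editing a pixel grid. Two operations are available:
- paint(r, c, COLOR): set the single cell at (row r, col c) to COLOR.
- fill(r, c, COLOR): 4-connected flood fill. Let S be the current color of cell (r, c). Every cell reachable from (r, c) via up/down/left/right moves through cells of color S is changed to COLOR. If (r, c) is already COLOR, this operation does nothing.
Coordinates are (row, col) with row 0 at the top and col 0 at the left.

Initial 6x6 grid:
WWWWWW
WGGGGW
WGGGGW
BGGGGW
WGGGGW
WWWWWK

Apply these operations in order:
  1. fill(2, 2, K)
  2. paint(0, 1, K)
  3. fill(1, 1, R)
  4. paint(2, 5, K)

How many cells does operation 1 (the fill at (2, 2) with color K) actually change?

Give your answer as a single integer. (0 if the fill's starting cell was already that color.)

After op 1 fill(2,2,K) [16 cells changed]:
WWWWWW
WKKKKW
WKKKKW
BKKKKW
WKKKKW
WWWWWK

Answer: 16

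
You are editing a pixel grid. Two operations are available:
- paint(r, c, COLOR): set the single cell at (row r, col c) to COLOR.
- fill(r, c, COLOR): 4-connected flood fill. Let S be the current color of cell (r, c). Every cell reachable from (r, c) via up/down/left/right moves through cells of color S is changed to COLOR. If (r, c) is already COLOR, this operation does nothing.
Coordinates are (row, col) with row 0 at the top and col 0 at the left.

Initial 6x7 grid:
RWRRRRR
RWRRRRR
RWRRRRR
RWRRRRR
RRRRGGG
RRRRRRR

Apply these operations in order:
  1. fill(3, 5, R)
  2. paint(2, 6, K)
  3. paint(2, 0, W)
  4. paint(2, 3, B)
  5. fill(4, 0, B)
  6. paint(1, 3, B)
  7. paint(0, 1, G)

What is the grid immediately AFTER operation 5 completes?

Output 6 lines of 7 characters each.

Answer: RWBBBBB
RWBBBBB
WWBBBBK
BWBBBBB
BBBBGGG
BBBBBBB

Derivation:
After op 1 fill(3,5,R) [0 cells changed]:
RWRRRRR
RWRRRRR
RWRRRRR
RWRRRRR
RRRRGGG
RRRRRRR
After op 2 paint(2,6,K):
RWRRRRR
RWRRRRR
RWRRRRK
RWRRRRR
RRRRGGG
RRRRRRR
After op 3 paint(2,0,W):
RWRRRRR
RWRRRRR
WWRRRRK
RWRRRRR
RRRRGGG
RRRRRRR
After op 4 paint(2,3,B):
RWRRRRR
RWRRRRR
WWRBRRK
RWRRRRR
RRRRGGG
RRRRRRR
After op 5 fill(4,0,B) [30 cells changed]:
RWBBBBB
RWBBBBB
WWBBBBK
BWBBBBB
BBBBGGG
BBBBBBB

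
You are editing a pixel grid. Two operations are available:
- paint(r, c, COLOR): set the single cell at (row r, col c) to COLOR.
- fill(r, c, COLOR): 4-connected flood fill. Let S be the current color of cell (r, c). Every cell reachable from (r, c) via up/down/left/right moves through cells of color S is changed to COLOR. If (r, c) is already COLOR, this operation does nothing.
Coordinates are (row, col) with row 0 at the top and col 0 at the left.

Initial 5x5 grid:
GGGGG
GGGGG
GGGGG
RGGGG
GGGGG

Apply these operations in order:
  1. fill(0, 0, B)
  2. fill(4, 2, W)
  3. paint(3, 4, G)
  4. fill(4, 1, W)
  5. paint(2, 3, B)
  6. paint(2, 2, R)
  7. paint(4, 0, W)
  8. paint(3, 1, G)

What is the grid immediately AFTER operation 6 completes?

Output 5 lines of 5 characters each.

Answer: WWWWW
WWWWW
WWRBW
RWWWG
WWWWW

Derivation:
After op 1 fill(0,0,B) [24 cells changed]:
BBBBB
BBBBB
BBBBB
RBBBB
BBBBB
After op 2 fill(4,2,W) [24 cells changed]:
WWWWW
WWWWW
WWWWW
RWWWW
WWWWW
After op 3 paint(3,4,G):
WWWWW
WWWWW
WWWWW
RWWWG
WWWWW
After op 4 fill(4,1,W) [0 cells changed]:
WWWWW
WWWWW
WWWWW
RWWWG
WWWWW
After op 5 paint(2,3,B):
WWWWW
WWWWW
WWWBW
RWWWG
WWWWW
After op 6 paint(2,2,R):
WWWWW
WWWWW
WWRBW
RWWWG
WWWWW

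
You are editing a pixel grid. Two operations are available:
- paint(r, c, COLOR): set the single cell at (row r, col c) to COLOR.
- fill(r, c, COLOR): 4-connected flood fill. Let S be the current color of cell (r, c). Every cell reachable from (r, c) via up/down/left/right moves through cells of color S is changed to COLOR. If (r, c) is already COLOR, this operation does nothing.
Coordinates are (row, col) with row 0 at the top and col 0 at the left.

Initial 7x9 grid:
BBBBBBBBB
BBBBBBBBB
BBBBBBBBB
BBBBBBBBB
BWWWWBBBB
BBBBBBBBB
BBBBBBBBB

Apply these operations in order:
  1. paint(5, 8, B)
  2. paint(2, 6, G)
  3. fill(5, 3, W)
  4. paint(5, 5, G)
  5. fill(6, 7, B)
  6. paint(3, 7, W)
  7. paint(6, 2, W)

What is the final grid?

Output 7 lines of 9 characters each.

Answer: BBBBBBBBB
BBBBBBBBB
BBBBBBGBB
BBBBBBBWB
BBBBBBBBB
BBBBBGBBB
BBWBBBBBB

Derivation:
After op 1 paint(5,8,B):
BBBBBBBBB
BBBBBBBBB
BBBBBBBBB
BBBBBBBBB
BWWWWBBBB
BBBBBBBBB
BBBBBBBBB
After op 2 paint(2,6,G):
BBBBBBBBB
BBBBBBBBB
BBBBBBGBB
BBBBBBBBB
BWWWWBBBB
BBBBBBBBB
BBBBBBBBB
After op 3 fill(5,3,W) [58 cells changed]:
WWWWWWWWW
WWWWWWWWW
WWWWWWGWW
WWWWWWWWW
WWWWWWWWW
WWWWWWWWW
WWWWWWWWW
After op 4 paint(5,5,G):
WWWWWWWWW
WWWWWWWWW
WWWWWWGWW
WWWWWWWWW
WWWWWWWWW
WWWWWGWWW
WWWWWWWWW
After op 5 fill(6,7,B) [61 cells changed]:
BBBBBBBBB
BBBBBBBBB
BBBBBBGBB
BBBBBBBBB
BBBBBBBBB
BBBBBGBBB
BBBBBBBBB
After op 6 paint(3,7,W):
BBBBBBBBB
BBBBBBBBB
BBBBBBGBB
BBBBBBBWB
BBBBBBBBB
BBBBBGBBB
BBBBBBBBB
After op 7 paint(6,2,W):
BBBBBBBBB
BBBBBBBBB
BBBBBBGBB
BBBBBBBWB
BBBBBBBBB
BBBBBGBBB
BBWBBBBBB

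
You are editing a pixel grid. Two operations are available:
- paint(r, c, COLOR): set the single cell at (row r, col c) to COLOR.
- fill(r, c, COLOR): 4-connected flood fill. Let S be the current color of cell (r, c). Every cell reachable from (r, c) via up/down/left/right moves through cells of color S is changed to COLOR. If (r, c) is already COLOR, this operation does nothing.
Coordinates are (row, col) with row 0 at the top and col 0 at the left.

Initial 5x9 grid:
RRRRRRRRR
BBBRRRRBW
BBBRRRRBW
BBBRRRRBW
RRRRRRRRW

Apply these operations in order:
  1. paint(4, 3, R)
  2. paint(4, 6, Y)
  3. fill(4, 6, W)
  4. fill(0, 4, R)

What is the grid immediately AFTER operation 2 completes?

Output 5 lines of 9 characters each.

After op 1 paint(4,3,R):
RRRRRRRRR
BBBRRRRBW
BBBRRRRBW
BBBRRRRBW
RRRRRRRRW
After op 2 paint(4,6,Y):
RRRRRRRRR
BBBRRRRBW
BBBRRRRBW
BBBRRRRBW
RRRRRRYRW

Answer: RRRRRRRRR
BBBRRRRBW
BBBRRRRBW
BBBRRRRBW
RRRRRRYRW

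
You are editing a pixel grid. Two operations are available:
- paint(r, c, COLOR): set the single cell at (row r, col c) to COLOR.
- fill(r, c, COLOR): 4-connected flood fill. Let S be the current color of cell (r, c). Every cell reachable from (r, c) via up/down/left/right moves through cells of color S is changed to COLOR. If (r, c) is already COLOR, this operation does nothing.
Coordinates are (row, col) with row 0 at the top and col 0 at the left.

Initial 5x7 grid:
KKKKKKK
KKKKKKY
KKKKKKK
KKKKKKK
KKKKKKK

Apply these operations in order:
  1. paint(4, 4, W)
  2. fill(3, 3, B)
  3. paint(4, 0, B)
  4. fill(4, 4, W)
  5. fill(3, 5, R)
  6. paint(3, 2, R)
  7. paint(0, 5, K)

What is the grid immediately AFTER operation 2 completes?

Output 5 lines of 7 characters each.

After op 1 paint(4,4,W):
KKKKKKK
KKKKKKY
KKKKKKK
KKKKKKK
KKKKWKK
After op 2 fill(3,3,B) [33 cells changed]:
BBBBBBB
BBBBBBY
BBBBBBB
BBBBBBB
BBBBWBB

Answer: BBBBBBB
BBBBBBY
BBBBBBB
BBBBBBB
BBBBWBB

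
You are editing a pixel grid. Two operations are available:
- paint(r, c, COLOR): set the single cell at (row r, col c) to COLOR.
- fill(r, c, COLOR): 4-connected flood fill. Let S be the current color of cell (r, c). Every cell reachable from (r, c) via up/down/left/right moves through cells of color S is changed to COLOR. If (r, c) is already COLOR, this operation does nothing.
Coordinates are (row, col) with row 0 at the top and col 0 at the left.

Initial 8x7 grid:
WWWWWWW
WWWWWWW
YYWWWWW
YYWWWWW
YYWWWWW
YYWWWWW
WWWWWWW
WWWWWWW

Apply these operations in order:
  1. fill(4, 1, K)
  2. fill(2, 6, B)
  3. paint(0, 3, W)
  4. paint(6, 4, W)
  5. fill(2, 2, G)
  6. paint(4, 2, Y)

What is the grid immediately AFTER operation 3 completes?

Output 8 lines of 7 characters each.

After op 1 fill(4,1,K) [8 cells changed]:
WWWWWWW
WWWWWWW
KKWWWWW
KKWWWWW
KKWWWWW
KKWWWWW
WWWWWWW
WWWWWWW
After op 2 fill(2,6,B) [48 cells changed]:
BBBBBBB
BBBBBBB
KKBBBBB
KKBBBBB
KKBBBBB
KKBBBBB
BBBBBBB
BBBBBBB
After op 3 paint(0,3,W):
BBBWBBB
BBBBBBB
KKBBBBB
KKBBBBB
KKBBBBB
KKBBBBB
BBBBBBB
BBBBBBB

Answer: BBBWBBB
BBBBBBB
KKBBBBB
KKBBBBB
KKBBBBB
KKBBBBB
BBBBBBB
BBBBBBB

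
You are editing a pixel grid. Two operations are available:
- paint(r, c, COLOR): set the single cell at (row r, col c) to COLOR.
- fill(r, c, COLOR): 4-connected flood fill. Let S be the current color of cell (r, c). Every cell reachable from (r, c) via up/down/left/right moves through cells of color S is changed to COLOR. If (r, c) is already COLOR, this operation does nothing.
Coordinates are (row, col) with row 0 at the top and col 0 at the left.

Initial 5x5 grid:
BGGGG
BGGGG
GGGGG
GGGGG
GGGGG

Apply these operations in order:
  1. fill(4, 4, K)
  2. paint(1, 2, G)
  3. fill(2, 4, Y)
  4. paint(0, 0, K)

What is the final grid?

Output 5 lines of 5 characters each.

After op 1 fill(4,4,K) [23 cells changed]:
BKKKK
BKKKK
KKKKK
KKKKK
KKKKK
After op 2 paint(1,2,G):
BKKKK
BKGKK
KKKKK
KKKKK
KKKKK
After op 3 fill(2,4,Y) [22 cells changed]:
BYYYY
BYGYY
YYYYY
YYYYY
YYYYY
After op 4 paint(0,0,K):
KYYYY
BYGYY
YYYYY
YYYYY
YYYYY

Answer: KYYYY
BYGYY
YYYYY
YYYYY
YYYYY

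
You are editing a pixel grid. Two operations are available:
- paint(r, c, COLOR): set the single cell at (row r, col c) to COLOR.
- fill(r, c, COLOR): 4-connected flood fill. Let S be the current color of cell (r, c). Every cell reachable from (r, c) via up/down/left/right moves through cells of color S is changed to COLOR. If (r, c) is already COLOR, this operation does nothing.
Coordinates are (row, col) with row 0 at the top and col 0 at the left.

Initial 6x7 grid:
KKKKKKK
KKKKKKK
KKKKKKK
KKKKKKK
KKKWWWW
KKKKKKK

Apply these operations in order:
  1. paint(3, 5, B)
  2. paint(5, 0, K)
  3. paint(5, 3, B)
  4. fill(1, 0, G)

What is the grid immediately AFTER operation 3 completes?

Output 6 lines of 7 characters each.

Answer: KKKKKKK
KKKKKKK
KKKKKKK
KKKKKBK
KKKWWWW
KKKBKKK

Derivation:
After op 1 paint(3,5,B):
KKKKKKK
KKKKKKK
KKKKKKK
KKKKKBK
KKKWWWW
KKKKKKK
After op 2 paint(5,0,K):
KKKKKKK
KKKKKKK
KKKKKKK
KKKKKBK
KKKWWWW
KKKKKKK
After op 3 paint(5,3,B):
KKKKKKK
KKKKKKK
KKKKKKK
KKKKKBK
KKKWWWW
KKKBKKK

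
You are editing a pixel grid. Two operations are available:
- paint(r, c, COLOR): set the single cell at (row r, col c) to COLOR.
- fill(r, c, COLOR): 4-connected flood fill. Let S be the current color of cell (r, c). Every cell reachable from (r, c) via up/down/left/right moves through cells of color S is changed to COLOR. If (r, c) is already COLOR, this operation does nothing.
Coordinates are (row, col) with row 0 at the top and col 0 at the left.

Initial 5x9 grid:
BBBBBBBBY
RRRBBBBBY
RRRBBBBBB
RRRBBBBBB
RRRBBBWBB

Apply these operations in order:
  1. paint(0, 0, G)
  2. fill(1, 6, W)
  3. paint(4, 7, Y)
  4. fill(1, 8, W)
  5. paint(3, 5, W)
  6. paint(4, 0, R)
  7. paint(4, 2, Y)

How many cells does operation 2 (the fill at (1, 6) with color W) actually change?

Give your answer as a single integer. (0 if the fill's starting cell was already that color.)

Answer: 29

Derivation:
After op 1 paint(0,0,G):
GBBBBBBBY
RRRBBBBBY
RRRBBBBBB
RRRBBBBBB
RRRBBBWBB
After op 2 fill(1,6,W) [29 cells changed]:
GWWWWWWWY
RRRWWWWWY
RRRWWWWWW
RRRWWWWWW
RRRWWWWWW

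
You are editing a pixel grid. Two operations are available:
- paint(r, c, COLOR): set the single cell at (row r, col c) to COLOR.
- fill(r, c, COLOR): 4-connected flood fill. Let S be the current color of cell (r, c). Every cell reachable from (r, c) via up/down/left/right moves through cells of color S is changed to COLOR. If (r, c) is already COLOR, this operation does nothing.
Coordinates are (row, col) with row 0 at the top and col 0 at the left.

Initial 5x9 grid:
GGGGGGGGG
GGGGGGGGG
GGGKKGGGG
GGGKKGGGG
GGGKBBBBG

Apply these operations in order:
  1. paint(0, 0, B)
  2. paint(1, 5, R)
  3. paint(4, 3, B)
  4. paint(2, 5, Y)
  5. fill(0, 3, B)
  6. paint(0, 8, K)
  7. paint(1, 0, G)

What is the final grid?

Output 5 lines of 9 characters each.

Answer: BBBBBBBBK
GBBBBRBBB
BBBKKYBBB
BBBKKBBBB
BBBBBBBBB

Derivation:
After op 1 paint(0,0,B):
BGGGGGGGG
GGGGGGGGG
GGGKKGGGG
GGGKKGGGG
GGGKBBBBG
After op 2 paint(1,5,R):
BGGGGGGGG
GGGGGRGGG
GGGKKGGGG
GGGKKGGGG
GGGKBBBBG
After op 3 paint(4,3,B):
BGGGGGGGG
GGGGGRGGG
GGGKKGGGG
GGGKKGGGG
GGGBBBBBG
After op 4 paint(2,5,Y):
BGGGGGGGG
GGGGGRGGG
GGGKKYGGG
GGGKKGGGG
GGGBBBBBG
After op 5 fill(0,3,B) [33 cells changed]:
BBBBBBBBB
BBBBBRBBB
BBBKKYBBB
BBBKKBBBB
BBBBBBBBB
After op 6 paint(0,8,K):
BBBBBBBBK
BBBBBRBBB
BBBKKYBBB
BBBKKBBBB
BBBBBBBBB
After op 7 paint(1,0,G):
BBBBBBBBK
GBBBBRBBB
BBBKKYBBB
BBBKKBBBB
BBBBBBBBB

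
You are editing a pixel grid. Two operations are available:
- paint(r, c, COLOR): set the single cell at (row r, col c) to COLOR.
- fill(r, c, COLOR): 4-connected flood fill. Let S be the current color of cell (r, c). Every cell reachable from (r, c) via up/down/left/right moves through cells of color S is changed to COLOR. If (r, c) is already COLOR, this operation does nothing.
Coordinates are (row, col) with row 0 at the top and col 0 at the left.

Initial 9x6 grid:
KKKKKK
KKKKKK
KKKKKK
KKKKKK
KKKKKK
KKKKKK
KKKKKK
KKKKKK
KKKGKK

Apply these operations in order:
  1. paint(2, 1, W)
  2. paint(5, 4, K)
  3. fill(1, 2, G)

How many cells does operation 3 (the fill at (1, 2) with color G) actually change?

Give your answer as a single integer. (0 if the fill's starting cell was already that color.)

Answer: 52

Derivation:
After op 1 paint(2,1,W):
KKKKKK
KKKKKK
KWKKKK
KKKKKK
KKKKKK
KKKKKK
KKKKKK
KKKKKK
KKKGKK
After op 2 paint(5,4,K):
KKKKKK
KKKKKK
KWKKKK
KKKKKK
KKKKKK
KKKKKK
KKKKKK
KKKKKK
KKKGKK
After op 3 fill(1,2,G) [52 cells changed]:
GGGGGG
GGGGGG
GWGGGG
GGGGGG
GGGGGG
GGGGGG
GGGGGG
GGGGGG
GGGGGG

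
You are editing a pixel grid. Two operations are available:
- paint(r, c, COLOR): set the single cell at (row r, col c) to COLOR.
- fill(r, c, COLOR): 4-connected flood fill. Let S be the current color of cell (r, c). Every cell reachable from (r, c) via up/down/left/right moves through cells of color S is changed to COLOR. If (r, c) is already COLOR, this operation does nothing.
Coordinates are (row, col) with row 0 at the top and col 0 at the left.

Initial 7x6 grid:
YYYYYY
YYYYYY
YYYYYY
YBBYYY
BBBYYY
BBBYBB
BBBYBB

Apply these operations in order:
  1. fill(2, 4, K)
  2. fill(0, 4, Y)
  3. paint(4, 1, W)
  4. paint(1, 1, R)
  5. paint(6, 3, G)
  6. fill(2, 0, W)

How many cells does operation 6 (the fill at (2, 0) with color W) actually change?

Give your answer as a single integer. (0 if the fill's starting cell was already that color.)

After op 1 fill(2,4,K) [27 cells changed]:
KKKKKK
KKKKKK
KKKKKK
KBBKKK
BBBKKK
BBBKBB
BBBKBB
After op 2 fill(0,4,Y) [27 cells changed]:
YYYYYY
YYYYYY
YYYYYY
YBBYYY
BBBYYY
BBBYBB
BBBYBB
After op 3 paint(4,1,W):
YYYYYY
YYYYYY
YYYYYY
YBBYYY
BWBYYY
BBBYBB
BBBYBB
After op 4 paint(1,1,R):
YYYYYY
YRYYYY
YYYYYY
YBBYYY
BWBYYY
BBBYBB
BBBYBB
After op 5 paint(6,3,G):
YYYYYY
YRYYYY
YYYYYY
YBBYYY
BWBYYY
BBBYBB
BBBGBB
After op 6 fill(2,0,W) [25 cells changed]:
WWWWWW
WRWWWW
WWWWWW
WBBWWW
BWBWWW
BBBWBB
BBBGBB

Answer: 25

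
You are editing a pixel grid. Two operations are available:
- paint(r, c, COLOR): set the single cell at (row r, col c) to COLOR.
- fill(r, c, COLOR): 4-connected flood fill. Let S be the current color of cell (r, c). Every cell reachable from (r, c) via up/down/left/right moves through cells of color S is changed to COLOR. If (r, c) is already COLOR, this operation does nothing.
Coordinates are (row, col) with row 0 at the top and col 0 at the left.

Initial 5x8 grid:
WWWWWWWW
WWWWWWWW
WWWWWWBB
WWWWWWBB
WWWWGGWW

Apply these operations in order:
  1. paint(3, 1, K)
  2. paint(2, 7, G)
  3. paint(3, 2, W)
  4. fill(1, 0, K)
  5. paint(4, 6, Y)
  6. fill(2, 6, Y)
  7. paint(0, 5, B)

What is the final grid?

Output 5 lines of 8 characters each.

After op 1 paint(3,1,K):
WWWWWWWW
WWWWWWWW
WWWWWWBB
WKWWWWBB
WWWWGGWW
After op 2 paint(2,7,G):
WWWWWWWW
WWWWWWWW
WWWWWWBG
WKWWWWBB
WWWWGGWW
After op 3 paint(3,2,W):
WWWWWWWW
WWWWWWWW
WWWWWWBG
WKWWWWBB
WWWWGGWW
After op 4 fill(1,0,K) [31 cells changed]:
KKKKKKKK
KKKKKKKK
KKKKKKBG
KKKKKKBB
KKKKGGWW
After op 5 paint(4,6,Y):
KKKKKKKK
KKKKKKKK
KKKKKKBG
KKKKKKBB
KKKKGGYW
After op 6 fill(2,6,Y) [3 cells changed]:
KKKKKKKK
KKKKKKKK
KKKKKKYG
KKKKKKYY
KKKKGGYW
After op 7 paint(0,5,B):
KKKKKBKK
KKKKKKKK
KKKKKKYG
KKKKKKYY
KKKKGGYW

Answer: KKKKKBKK
KKKKKKKK
KKKKKKYG
KKKKKKYY
KKKKGGYW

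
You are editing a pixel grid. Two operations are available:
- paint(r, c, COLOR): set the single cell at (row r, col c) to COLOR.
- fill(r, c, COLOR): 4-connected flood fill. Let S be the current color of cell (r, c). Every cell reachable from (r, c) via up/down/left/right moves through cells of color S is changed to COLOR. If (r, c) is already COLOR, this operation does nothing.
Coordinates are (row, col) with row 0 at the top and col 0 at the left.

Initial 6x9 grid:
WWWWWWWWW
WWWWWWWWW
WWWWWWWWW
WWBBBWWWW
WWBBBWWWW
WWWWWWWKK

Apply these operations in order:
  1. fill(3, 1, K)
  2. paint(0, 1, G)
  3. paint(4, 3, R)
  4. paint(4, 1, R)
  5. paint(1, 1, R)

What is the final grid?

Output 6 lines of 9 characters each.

Answer: KGKKKKKKK
KRKKKKKKK
KKKKKKKKK
KKBBBKKKK
KRBRBKKKK
KKKKKKKKK

Derivation:
After op 1 fill(3,1,K) [46 cells changed]:
KKKKKKKKK
KKKKKKKKK
KKKKKKKKK
KKBBBKKKK
KKBBBKKKK
KKKKKKKKK
After op 2 paint(0,1,G):
KGKKKKKKK
KKKKKKKKK
KKKKKKKKK
KKBBBKKKK
KKBBBKKKK
KKKKKKKKK
After op 3 paint(4,3,R):
KGKKKKKKK
KKKKKKKKK
KKKKKKKKK
KKBBBKKKK
KKBRBKKKK
KKKKKKKKK
After op 4 paint(4,1,R):
KGKKKKKKK
KKKKKKKKK
KKKKKKKKK
KKBBBKKKK
KRBRBKKKK
KKKKKKKKK
After op 5 paint(1,1,R):
KGKKKKKKK
KRKKKKKKK
KKKKKKKKK
KKBBBKKKK
KRBRBKKKK
KKKKKKKKK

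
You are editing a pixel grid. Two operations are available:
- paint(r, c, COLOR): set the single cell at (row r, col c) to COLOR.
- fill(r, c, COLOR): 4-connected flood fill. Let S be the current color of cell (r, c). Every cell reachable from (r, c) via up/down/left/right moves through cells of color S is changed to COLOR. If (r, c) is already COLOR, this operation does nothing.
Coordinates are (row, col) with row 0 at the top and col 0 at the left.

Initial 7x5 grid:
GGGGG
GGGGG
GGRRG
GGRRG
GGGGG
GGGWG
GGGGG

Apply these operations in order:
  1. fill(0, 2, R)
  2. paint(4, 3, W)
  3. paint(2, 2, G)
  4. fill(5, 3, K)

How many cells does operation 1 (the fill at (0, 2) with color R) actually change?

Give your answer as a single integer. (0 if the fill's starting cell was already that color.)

Answer: 30

Derivation:
After op 1 fill(0,2,R) [30 cells changed]:
RRRRR
RRRRR
RRRRR
RRRRR
RRRRR
RRRWR
RRRRR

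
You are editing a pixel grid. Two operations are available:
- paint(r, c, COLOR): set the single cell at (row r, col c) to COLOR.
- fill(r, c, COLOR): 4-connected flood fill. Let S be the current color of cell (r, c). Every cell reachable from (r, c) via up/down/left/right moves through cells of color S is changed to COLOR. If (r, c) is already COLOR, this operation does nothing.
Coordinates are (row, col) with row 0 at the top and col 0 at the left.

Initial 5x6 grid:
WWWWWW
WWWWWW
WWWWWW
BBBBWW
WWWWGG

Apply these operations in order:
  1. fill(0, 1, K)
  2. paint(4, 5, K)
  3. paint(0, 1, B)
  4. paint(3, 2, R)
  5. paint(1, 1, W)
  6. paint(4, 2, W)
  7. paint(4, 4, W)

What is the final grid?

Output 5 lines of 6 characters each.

After op 1 fill(0,1,K) [20 cells changed]:
KKKKKK
KKKKKK
KKKKKK
BBBBKK
WWWWGG
After op 2 paint(4,5,K):
KKKKKK
KKKKKK
KKKKKK
BBBBKK
WWWWGK
After op 3 paint(0,1,B):
KBKKKK
KKKKKK
KKKKKK
BBBBKK
WWWWGK
After op 4 paint(3,2,R):
KBKKKK
KKKKKK
KKKKKK
BBRBKK
WWWWGK
After op 5 paint(1,1,W):
KBKKKK
KWKKKK
KKKKKK
BBRBKK
WWWWGK
After op 6 paint(4,2,W):
KBKKKK
KWKKKK
KKKKKK
BBRBKK
WWWWGK
After op 7 paint(4,4,W):
KBKKKK
KWKKKK
KKKKKK
BBRBKK
WWWWWK

Answer: KBKKKK
KWKKKK
KKKKKK
BBRBKK
WWWWWK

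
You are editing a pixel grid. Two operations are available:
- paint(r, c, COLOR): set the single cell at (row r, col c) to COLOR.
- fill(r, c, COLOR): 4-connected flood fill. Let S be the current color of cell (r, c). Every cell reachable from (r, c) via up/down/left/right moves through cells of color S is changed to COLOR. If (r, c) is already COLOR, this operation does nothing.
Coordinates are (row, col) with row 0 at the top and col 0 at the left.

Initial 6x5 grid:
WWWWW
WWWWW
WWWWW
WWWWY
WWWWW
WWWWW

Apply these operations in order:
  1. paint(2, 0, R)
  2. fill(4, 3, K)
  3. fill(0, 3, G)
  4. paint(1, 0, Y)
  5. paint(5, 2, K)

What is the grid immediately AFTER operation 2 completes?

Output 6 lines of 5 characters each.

After op 1 paint(2,0,R):
WWWWW
WWWWW
RWWWW
WWWWY
WWWWW
WWWWW
After op 2 fill(4,3,K) [28 cells changed]:
KKKKK
KKKKK
RKKKK
KKKKY
KKKKK
KKKKK

Answer: KKKKK
KKKKK
RKKKK
KKKKY
KKKKK
KKKKK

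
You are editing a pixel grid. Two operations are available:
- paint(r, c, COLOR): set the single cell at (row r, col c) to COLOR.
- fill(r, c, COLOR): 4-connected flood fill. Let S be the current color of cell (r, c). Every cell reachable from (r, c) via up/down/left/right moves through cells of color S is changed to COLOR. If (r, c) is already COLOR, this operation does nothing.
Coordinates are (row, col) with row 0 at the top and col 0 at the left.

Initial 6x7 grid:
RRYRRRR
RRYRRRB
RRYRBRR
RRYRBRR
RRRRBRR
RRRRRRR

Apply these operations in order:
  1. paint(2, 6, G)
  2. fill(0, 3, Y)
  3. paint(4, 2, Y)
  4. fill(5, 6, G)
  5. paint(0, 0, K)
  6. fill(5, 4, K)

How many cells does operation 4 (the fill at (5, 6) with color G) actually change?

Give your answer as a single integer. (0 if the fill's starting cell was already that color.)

Answer: 37

Derivation:
After op 1 paint(2,6,G):
RRYRRRR
RRYRRRB
RRYRBRG
RRYRBRR
RRRRBRR
RRRRRRR
After op 2 fill(0,3,Y) [33 cells changed]:
YYYYYYY
YYYYYYB
YYYYBYG
YYYYBYY
YYYYBYY
YYYYYYY
After op 3 paint(4,2,Y):
YYYYYYY
YYYYYYB
YYYYBYG
YYYYBYY
YYYYBYY
YYYYYYY
After op 4 fill(5,6,G) [37 cells changed]:
GGGGGGG
GGGGGGB
GGGGBGG
GGGGBGG
GGGGBGG
GGGGGGG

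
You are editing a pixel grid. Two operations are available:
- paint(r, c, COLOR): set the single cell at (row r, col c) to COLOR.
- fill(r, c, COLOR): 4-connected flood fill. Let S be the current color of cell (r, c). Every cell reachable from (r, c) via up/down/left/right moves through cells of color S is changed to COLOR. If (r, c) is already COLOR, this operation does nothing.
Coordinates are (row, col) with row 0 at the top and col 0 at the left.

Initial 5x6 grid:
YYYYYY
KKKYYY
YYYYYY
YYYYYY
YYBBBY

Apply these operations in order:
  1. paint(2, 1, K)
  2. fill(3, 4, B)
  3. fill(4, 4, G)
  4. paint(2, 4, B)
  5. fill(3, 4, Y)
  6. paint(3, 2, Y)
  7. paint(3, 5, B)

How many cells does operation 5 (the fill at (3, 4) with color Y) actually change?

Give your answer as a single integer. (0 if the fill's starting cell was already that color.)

Answer: 25

Derivation:
After op 1 paint(2,1,K):
YYYYYY
KKKYYY
YKYYYY
YYYYYY
YYBBBY
After op 2 fill(3,4,B) [23 cells changed]:
BBBBBB
KKKBBB
BKBBBB
BBBBBB
BBBBBB
After op 3 fill(4,4,G) [26 cells changed]:
GGGGGG
KKKGGG
GKGGGG
GGGGGG
GGGGGG
After op 4 paint(2,4,B):
GGGGGG
KKKGGG
GKGGBG
GGGGGG
GGGGGG
After op 5 fill(3,4,Y) [25 cells changed]:
YYYYYY
KKKYYY
YKYYBY
YYYYYY
YYYYYY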